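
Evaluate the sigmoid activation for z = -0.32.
0.4207

sigmoid(-0.32) = 1/(1 + e^(0.32)) = 1/(1 + 1.377) = 0.4207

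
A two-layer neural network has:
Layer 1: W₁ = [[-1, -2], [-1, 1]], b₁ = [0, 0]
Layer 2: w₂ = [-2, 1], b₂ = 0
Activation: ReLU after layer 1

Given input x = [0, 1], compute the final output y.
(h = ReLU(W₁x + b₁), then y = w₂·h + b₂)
y = 1

Layer 1 pre-activation: z₁ = [-2, 1]
After ReLU: h = [0, 1]
Layer 2 output: y = -2×0 + 1×1 + 0 = 1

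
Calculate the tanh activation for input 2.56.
0.9881

tanh(2.56) = (e^(2.56) - e^(-2.56))/(e^(2.56) + e^(-2.56)) = 0.9881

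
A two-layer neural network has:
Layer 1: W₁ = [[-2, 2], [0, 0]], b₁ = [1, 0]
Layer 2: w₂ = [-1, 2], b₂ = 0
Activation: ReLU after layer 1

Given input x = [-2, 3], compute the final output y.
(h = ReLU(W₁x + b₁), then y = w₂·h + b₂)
y = -11

Layer 1 pre-activation: z₁ = [11, 0]
After ReLU: h = [11, 0]
Layer 2 output: y = -1×11 + 2×0 + 0 = -11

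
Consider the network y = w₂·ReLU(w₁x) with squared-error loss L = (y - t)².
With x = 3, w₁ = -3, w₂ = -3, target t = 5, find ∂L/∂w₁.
∂L/∂w₁ = 0

Forward pass:
z = w₁x = -3×3 = -9
h = ReLU(-9) = 0
y = w₂h = -3×0 = 0

Backward pass:
∂L/∂y = 2(y - t) = 2(0 - 5) = -10
∂y/∂h = w₂ = -3
∂h/∂z = 0 (ReLU derivative)
∂z/∂w₁ = x = 3

∂L/∂w₁ = -10 × -3 × 0 × 3 = 0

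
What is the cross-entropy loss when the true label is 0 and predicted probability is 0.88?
L = 2.12

L = -0·log(0.88) - 1·log(0.12) = -log(0.12) = 2.12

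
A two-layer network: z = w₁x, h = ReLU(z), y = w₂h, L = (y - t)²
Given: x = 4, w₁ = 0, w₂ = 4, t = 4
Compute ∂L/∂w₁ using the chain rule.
∂L/∂w₁ = 0

Forward pass:
z = w₁x = 0×4 = 0
h = ReLU(0) = 0
y = w₂h = 4×0 = 0

Backward pass:
∂L/∂y = 2(y - t) = 2(0 - 4) = -8
∂y/∂h = w₂ = 4
∂h/∂z = 0 (ReLU derivative)
∂z/∂w₁ = x = 4

∂L/∂w₁ = -8 × 4 × 0 × 4 = 0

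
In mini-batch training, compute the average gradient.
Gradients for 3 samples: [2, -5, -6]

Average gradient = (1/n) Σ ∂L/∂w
Average gradient = -3

Average = (1/3)(2 + -5 + -6) = -9/3 = -3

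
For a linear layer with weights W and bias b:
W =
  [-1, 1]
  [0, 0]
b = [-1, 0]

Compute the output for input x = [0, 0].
y = [-1, 0]

Wx = [-1×0 + 1×0, 0×0 + 0×0]
   = [0, 0]
y = Wx + b = [0 + -1, 0 + 0] = [-1, 0]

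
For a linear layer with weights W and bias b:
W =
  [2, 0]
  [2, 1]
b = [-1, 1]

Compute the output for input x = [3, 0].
y = [5, 7]

Wx = [2×3 + 0×0, 2×3 + 1×0]
   = [6, 6]
y = Wx + b = [6 + -1, 6 + 1] = [5, 7]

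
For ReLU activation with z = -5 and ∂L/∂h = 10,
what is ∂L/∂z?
∂L/∂z = 0

h = ReLU(-5) = 0
Since z < 0: ∂h/∂z = 0
∂L/∂z = ∂L/∂h · ∂h/∂z = 10 × 0 = 0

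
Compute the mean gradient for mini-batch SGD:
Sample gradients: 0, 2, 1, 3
Average gradient = 1.5

Average = (1/4)(0 + 2 + 1 + 3) = 6/4 = 1.5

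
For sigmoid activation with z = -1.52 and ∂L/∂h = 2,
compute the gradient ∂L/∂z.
∂L/∂z = 0.2945

σ(-1.52) = 0.1795
σ'(-1.52) = σ(-1.52)(1 - σ(-1.52)) = 0.1795 × 0.8205 = 0.1473
∂L/∂z = ∂L/∂h · σ'(z) = 2 × 0.1473 = 0.2945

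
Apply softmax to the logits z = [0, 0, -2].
p = [0.4683, 0.4683, 0.0634]

exp(z) = [1, 1, 0.1353]
Sum = 2.135
p = [0.4683, 0.4683, 0.0634]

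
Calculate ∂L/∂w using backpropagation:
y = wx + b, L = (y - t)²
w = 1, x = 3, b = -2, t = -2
∂L/∂w = 18

y = wx + b = (1)(3) + -2 = 1
∂L/∂y = 2(y - t) = 2(1 - -2) = 6
∂y/∂w = x = 3
∂L/∂w = ∂L/∂y · ∂y/∂w = 6 × 3 = 18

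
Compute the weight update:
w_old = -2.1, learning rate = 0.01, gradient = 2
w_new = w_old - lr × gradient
w_new = -2.12

w_new = w - η·∂L/∂w = -2.1 - 0.01×(2) = -2.1 - (0.02) = -2.12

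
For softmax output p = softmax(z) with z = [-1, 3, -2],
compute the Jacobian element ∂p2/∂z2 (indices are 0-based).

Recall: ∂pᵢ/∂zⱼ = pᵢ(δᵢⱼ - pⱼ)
∂p2/∂z2 = 0.00653

p = softmax(z) = [0.01787, 0.9756, 0.006573]
p2 = 0.006573

∂p2/∂z2 = p2(1 - p2) = 0.006573 × (1 - 0.006573) = 0.00653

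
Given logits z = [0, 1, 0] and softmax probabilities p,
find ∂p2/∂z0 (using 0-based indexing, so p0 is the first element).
∂p2/∂z0 = -0.04492

p = softmax(z) = [0.2119, 0.5761, 0.2119]
p2 = 0.2119, p0 = 0.2119

∂p2/∂z0 = -p2 × p0 = -0.2119 × 0.2119 = -0.04492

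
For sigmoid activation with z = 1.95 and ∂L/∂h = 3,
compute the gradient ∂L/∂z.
∂L/∂z = 0.3271

σ(1.95) = 0.8754
σ'(1.95) = σ(1.95)(1 - σ(1.95)) = 0.8754 × 0.1246 = 0.109
∂L/∂z = ∂L/∂h · σ'(z) = 3 × 0.109 = 0.3271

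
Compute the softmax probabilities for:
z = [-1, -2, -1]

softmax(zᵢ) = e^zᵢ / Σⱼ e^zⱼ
p = [0.4223, 0.1554, 0.4223]

exp(z) = [0.3679, 0.1353, 0.3679]
Sum = 0.8711
p = [0.4223, 0.1554, 0.4223]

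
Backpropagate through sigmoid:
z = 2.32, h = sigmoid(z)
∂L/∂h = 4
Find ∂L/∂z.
∂L/∂z = 0.3259

σ(2.32) = 0.9105
σ'(2.32) = σ(2.32)(1 - σ(2.32)) = 0.9105 × 0.08948 = 0.08147
∂L/∂z = ∂L/∂h · σ'(z) = 4 × 0.08147 = 0.3259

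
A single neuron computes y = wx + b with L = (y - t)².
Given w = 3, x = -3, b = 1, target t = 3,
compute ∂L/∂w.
∂L/∂w = 66

y = wx + b = (3)(-3) + 1 = -8
∂L/∂y = 2(y - t) = 2(-8 - 3) = -22
∂y/∂w = x = -3
∂L/∂w = ∂L/∂y · ∂y/∂w = -22 × -3 = 66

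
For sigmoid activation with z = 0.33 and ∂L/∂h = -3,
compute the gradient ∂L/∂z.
∂L/∂z = -0.7299

σ(0.33) = 0.5818
σ'(0.33) = σ(0.33)(1 - σ(0.33)) = 0.5818 × 0.4182 = 0.2433
∂L/∂z = ∂L/∂h · σ'(z) = -3 × 0.2433 = -0.7299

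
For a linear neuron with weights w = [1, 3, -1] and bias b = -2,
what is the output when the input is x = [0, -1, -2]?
y = -3

y = (1)(0) + (3)(-1) + (-1)(-2) + -2 = -3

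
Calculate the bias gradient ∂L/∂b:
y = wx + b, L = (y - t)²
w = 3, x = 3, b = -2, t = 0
∂L/∂b = 14

y = wx + b = (3)(3) + -2 = 7
∂L/∂y = 2(y - t) = 2(7 - 0) = 14
∂y/∂b = 1
∂L/∂b = ∂L/∂y · ∂y/∂b = 14 × 1 = 14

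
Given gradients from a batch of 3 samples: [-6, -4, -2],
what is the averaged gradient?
Average gradient = -4

Average = (1/3)(-6 + -4 + -2) = -12/3 = -4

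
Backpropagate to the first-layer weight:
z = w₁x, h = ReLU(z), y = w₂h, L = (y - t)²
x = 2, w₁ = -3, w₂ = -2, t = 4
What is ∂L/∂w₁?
∂L/∂w₁ = 0

Forward pass:
z = w₁x = -3×2 = -6
h = ReLU(-6) = 0
y = w₂h = -2×0 = 0

Backward pass:
∂L/∂y = 2(y - t) = 2(0 - 4) = -8
∂y/∂h = w₂ = -2
∂h/∂z = 0 (ReLU derivative)
∂z/∂w₁ = x = 2

∂L/∂w₁ = -8 × -2 × 0 × 2 = 0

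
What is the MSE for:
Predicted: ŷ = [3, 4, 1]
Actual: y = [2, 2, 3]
MSE = 3

MSE = (1/3)((3-2)² + (4-2)² + (1-3)²) = (1/3)(1 + 4 + 4) = 3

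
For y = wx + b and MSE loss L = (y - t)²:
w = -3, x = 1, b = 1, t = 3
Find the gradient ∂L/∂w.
∂L/∂w = -10

y = wx + b = (-3)(1) + 1 = -2
∂L/∂y = 2(y - t) = 2(-2 - 3) = -10
∂y/∂w = x = 1
∂L/∂w = ∂L/∂y · ∂y/∂w = -10 × 1 = -10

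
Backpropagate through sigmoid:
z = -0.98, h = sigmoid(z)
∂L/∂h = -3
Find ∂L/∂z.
∂L/∂z = -0.5953

σ(-0.98) = 0.2729
σ'(-0.98) = σ(-0.98)(1 - σ(-0.98)) = 0.2729 × 0.7271 = 0.1984
∂L/∂z = ∂L/∂h · σ'(z) = -3 × 0.1984 = -0.5953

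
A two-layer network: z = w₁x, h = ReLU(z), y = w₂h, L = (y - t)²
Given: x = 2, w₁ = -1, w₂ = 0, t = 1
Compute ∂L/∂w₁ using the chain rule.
∂L/∂w₁ = 0

Forward pass:
z = w₁x = -1×2 = -2
h = ReLU(-2) = 0
y = w₂h = 0×0 = 0

Backward pass:
∂L/∂y = 2(y - t) = 2(0 - 1) = -2
∂y/∂h = w₂ = 0
∂h/∂z = 0 (ReLU derivative)
∂z/∂w₁ = x = 2

∂L/∂w₁ = -2 × 0 × 0 × 2 = 0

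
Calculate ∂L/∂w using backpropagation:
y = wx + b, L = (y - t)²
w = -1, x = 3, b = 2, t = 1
∂L/∂w = -12

y = wx + b = (-1)(3) + 2 = -1
∂L/∂y = 2(y - t) = 2(-1 - 1) = -4
∂y/∂w = x = 3
∂L/∂w = ∂L/∂y · ∂y/∂w = -4 × 3 = -12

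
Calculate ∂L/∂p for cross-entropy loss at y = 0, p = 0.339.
∂L/∂p = 1.513

∂L/∂p = -y/p + (1-y)/(1-p) = 0 + 1/0.661 = 1.513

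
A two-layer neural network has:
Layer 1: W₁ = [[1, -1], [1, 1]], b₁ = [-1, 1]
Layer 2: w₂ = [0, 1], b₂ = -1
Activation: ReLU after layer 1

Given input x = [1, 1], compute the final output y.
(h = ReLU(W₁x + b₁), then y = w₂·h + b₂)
y = 2

Layer 1 pre-activation: z₁ = [-1, 3]
After ReLU: h = [0, 3]
Layer 2 output: y = 0×0 + 1×3 + -1 = 2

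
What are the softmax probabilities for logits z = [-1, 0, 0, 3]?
p = [0.0164, 0.0445, 0.0445, 0.8945]

exp(z) = [0.3679, 1, 1, 20.09]
Sum = 22.45
p = [0.0164, 0.0445, 0.0445, 0.8945]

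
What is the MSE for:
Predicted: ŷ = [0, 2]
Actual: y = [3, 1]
MSE = 5

MSE = (1/2)((0-3)² + (2-1)²) = (1/2)(9 + 1) = 5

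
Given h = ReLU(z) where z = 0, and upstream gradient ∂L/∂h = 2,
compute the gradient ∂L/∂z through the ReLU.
∂L/∂z = 0

h = ReLU(0) = 0
At z = 0: ∂h/∂z = 0 (by convention)
∂L/∂z = ∂L/∂h · ∂h/∂z = 2 × 0 = 0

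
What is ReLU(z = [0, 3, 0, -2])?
h = [0, 3, 0, 0]

ReLU applied element-wise: max(0,0)=0, max(0,3)=3, max(0,0)=0, max(0,-2)=0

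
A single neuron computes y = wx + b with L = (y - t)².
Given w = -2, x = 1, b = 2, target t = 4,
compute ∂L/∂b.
∂L/∂b = -8

y = wx + b = (-2)(1) + 2 = 0
∂L/∂y = 2(y - t) = 2(0 - 4) = -8
∂y/∂b = 1
∂L/∂b = ∂L/∂y · ∂y/∂b = -8 × 1 = -8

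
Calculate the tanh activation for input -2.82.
-0.9929

tanh(-2.82) = (e^(-2.82) - e^(2.82))/(e^(-2.82) + e^(2.82)) = -0.9929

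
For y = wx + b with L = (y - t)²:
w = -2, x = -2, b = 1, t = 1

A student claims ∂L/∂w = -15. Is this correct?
Incorrect

y = (-2)(-2) + 1 = 5
∂L/∂y = 2(y - t) = 2(5 - 1) = 8
∂y/∂w = x = -2
∂L/∂w = 8 × -2 = -16

Claimed value: -15
Incorrect: The correct gradient is -16.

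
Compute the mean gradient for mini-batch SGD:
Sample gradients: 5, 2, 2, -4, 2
Average gradient = 1.4

Average = (1/5)(5 + 2 + 2 + -4 + 2) = 7/5 = 1.4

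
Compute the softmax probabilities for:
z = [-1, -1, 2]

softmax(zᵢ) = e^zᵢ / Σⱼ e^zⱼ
p = [0.0453, 0.0453, 0.9094]

exp(z) = [0.3679, 0.3679, 7.389]
Sum = 8.125
p = [0.0453, 0.0453, 0.9094]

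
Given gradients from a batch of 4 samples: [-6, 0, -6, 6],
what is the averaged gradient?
Average gradient = -1.5

Average = (1/4)(-6 + 0 + -6 + 6) = -6/4 = -1.5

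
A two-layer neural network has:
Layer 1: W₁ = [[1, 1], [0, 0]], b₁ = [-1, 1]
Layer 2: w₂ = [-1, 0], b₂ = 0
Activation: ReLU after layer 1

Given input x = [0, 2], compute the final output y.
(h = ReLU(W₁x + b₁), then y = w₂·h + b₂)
y = -1

Layer 1 pre-activation: z₁ = [1, 1]
After ReLU: h = [1, 1]
Layer 2 output: y = -1×1 + 0×1 + 0 = -1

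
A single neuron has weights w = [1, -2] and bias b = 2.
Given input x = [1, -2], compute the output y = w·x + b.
y = 7

y = (1)(1) + (-2)(-2) + 2 = 7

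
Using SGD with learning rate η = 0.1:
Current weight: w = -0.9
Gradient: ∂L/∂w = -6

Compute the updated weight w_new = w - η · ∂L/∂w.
w_new = -0.3

w_new = w - η·∂L/∂w = -0.9 - 0.1×(-6) = -0.9 - (-0.6) = -0.3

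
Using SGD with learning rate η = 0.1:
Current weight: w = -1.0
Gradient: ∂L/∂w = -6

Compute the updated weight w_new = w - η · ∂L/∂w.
w_new = -0.4

w_new = w - η·∂L/∂w = -1.0 - 0.1×(-6) = -1.0 - (-0.6) = -0.4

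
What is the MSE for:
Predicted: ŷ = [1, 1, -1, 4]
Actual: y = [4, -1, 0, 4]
MSE = 3.5

MSE = (1/4)((1-4)² + (1--1)² + (-1-0)² + (4-4)²) = (1/4)(9 + 4 + 1 + 0) = 3.5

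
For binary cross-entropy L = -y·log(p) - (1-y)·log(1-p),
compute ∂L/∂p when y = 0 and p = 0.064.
∂L/∂p = 1.068

∂L/∂p = -y/p + (1-y)/(1-p) = 0 + 1/0.936 = 1.068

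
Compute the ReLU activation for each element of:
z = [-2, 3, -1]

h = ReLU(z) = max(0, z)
h = [0, 3, 0]

ReLU applied element-wise: max(0,-2)=0, max(0,3)=3, max(0,-1)=0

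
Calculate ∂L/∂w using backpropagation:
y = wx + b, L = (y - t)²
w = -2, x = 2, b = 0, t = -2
∂L/∂w = -8

y = wx + b = (-2)(2) + 0 = -4
∂L/∂y = 2(y - t) = 2(-4 - -2) = -4
∂y/∂w = x = 2
∂L/∂w = ∂L/∂y · ∂y/∂w = -4 × 2 = -8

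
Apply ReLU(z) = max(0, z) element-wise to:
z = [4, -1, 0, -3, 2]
h = [4, 0, 0, 0, 2]

ReLU applied element-wise: max(0,4)=4, max(0,-1)=0, max(0,0)=0, max(0,-3)=0, max(0,2)=2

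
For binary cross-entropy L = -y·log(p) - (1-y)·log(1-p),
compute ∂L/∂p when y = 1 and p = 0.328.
∂L/∂p = -3.049

∂L/∂p = -y/p + (1-y)/(1-p) = -1/0.328 + 0 = -3.049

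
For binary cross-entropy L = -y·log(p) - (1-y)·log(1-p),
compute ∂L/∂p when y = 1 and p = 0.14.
∂L/∂p = -7.143

∂L/∂p = -y/p + (1-y)/(1-p) = -1/0.14 + 0 = -7.143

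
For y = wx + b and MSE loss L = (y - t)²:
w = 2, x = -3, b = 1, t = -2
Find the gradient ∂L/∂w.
∂L/∂w = 18

y = wx + b = (2)(-3) + 1 = -5
∂L/∂y = 2(y - t) = 2(-5 - -2) = -6
∂y/∂w = x = -3
∂L/∂w = ∂L/∂y · ∂y/∂w = -6 × -3 = 18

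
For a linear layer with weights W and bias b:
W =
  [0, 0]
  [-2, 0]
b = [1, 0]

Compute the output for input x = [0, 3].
y = [1, 0]

Wx = [0×0 + 0×3, -2×0 + 0×3]
   = [0, 0]
y = Wx + b = [0 + 1, 0 + 0] = [1, 0]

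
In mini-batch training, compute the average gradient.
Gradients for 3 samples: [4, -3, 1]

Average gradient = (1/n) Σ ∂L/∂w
Average gradient = 0.6667

Average = (1/3)(4 + -3 + 1) = 2/3 = 0.6667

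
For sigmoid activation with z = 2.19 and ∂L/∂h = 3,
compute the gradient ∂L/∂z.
∂L/∂z = 0.2716

σ(2.19) = 0.8993
σ'(2.19) = σ(2.19)(1 - σ(2.19)) = 0.8993 × 0.1007 = 0.09052
∂L/∂z = ∂L/∂h · σ'(z) = 3 × 0.09052 = 0.2716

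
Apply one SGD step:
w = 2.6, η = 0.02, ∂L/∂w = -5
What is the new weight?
w_new = 2.7

w_new = w - η·∂L/∂w = 2.6 - 0.02×(-5) = 2.6 - (-0.1) = 2.7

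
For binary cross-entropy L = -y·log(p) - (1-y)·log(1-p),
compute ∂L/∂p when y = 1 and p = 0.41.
∂L/∂p = -2.439

∂L/∂p = -y/p + (1-y)/(1-p) = -1/0.41 + 0 = -2.439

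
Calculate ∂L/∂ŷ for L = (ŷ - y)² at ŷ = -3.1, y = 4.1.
∂L/∂ŷ = -14.4

∂L/∂ŷ = 2(ŷ - y) = 2(-3.1 - 4.1) = 2(-7.2) = -14.4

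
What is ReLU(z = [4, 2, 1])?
h = [4, 2, 1]

ReLU applied element-wise: max(0,4)=4, max(0,2)=2, max(0,1)=1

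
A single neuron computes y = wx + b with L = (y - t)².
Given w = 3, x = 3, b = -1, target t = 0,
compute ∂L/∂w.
∂L/∂w = 48

y = wx + b = (3)(3) + -1 = 8
∂L/∂y = 2(y - t) = 2(8 - 0) = 16
∂y/∂w = x = 3
∂L/∂w = ∂L/∂y · ∂y/∂w = 16 × 3 = 48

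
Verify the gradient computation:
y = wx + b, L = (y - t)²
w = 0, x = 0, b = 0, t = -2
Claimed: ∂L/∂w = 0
Correct

y = (0)(0) + 0 = 0
∂L/∂y = 2(y - t) = 2(0 - -2) = 4
∂y/∂w = x = 0
∂L/∂w = 4 × 0 = 0

Claimed value: 0
Correct: The correct gradient is 0.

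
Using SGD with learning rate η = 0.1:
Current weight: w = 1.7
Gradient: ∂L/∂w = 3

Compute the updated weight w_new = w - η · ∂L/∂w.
w_new = 1.4

w_new = w - η·∂L/∂w = 1.7 - 0.1×(3) = 1.7 - (0.3) = 1.4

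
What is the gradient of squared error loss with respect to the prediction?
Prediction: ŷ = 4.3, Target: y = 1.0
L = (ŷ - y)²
∂L/∂ŷ = 6.6

∂L/∂ŷ = 2(ŷ - y) = 2(4.3 - 1.0) = 2(3.3) = 6.6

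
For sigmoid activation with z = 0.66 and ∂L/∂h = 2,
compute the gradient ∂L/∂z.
∂L/∂z = 0.4493

σ(0.66) = 0.6593
σ'(0.66) = σ(0.66)(1 - σ(0.66)) = 0.6593 × 0.3407 = 0.2246
∂L/∂z = ∂L/∂h · σ'(z) = 2 × 0.2246 = 0.4493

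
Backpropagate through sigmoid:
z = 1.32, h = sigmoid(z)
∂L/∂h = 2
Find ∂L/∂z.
∂L/∂z = 0.3327

σ(1.32) = 0.7892
σ'(1.32) = σ(1.32)(1 - σ(1.32)) = 0.7892 × 0.2108 = 0.1664
∂L/∂z = ∂L/∂h · σ'(z) = 2 × 0.1664 = 0.3327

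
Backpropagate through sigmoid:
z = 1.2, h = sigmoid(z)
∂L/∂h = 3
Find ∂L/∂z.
∂L/∂z = 0.5337

σ(1.2) = 0.7685
σ'(1.2) = σ(1.2)(1 - σ(1.2)) = 0.7685 × 0.2315 = 0.1779
∂L/∂z = ∂L/∂h · σ'(z) = 3 × 0.1779 = 0.5337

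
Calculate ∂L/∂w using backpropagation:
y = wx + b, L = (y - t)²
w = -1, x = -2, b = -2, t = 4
∂L/∂w = 16

y = wx + b = (-1)(-2) + -2 = 0
∂L/∂y = 2(y - t) = 2(0 - 4) = -8
∂y/∂w = x = -2
∂L/∂w = ∂L/∂y · ∂y/∂w = -8 × -2 = 16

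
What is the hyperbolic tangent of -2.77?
-0.9922

tanh(-2.77) = (e^(-2.77) - e^(2.77))/(e^(-2.77) + e^(2.77)) = -0.9922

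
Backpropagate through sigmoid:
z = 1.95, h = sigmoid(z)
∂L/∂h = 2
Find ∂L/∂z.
∂L/∂z = 0.2181

σ(1.95) = 0.8754
σ'(1.95) = σ(1.95)(1 - σ(1.95)) = 0.8754 × 0.1246 = 0.109
∂L/∂z = ∂L/∂h · σ'(z) = 2 × 0.109 = 0.2181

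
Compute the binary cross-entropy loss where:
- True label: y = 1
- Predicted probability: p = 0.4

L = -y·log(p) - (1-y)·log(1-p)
L = 0.9163

L = -1·log(0.4) - 0·log(0.6) = -log(0.4) = 0.9163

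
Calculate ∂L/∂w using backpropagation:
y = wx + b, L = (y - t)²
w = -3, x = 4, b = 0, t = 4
∂L/∂w = -128

y = wx + b = (-3)(4) + 0 = -12
∂L/∂y = 2(y - t) = 2(-12 - 4) = -32
∂y/∂w = x = 4
∂L/∂w = ∂L/∂y · ∂y/∂w = -32 × 4 = -128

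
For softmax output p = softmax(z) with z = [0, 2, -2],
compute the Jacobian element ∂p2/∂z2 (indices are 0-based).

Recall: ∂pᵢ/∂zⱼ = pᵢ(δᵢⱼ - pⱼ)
∂p2/∂z2 = 0.01562

p = softmax(z) = [0.1173, 0.8668, 0.01588]
p2 = 0.01588

∂p2/∂z2 = p2(1 - p2) = 0.01588 × (1 - 0.01588) = 0.01562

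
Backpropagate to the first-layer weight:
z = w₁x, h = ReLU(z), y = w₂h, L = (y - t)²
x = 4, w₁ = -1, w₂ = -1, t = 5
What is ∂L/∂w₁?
∂L/∂w₁ = 0

Forward pass:
z = w₁x = -1×4 = -4
h = ReLU(-4) = 0
y = w₂h = -1×0 = 0

Backward pass:
∂L/∂y = 2(y - t) = 2(0 - 5) = -10
∂y/∂h = w₂ = -1
∂h/∂z = 0 (ReLU derivative)
∂z/∂w₁ = x = 4

∂L/∂w₁ = -10 × -1 × 0 × 4 = 0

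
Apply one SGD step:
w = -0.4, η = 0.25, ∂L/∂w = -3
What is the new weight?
w_new = 0.35

w_new = w - η·∂L/∂w = -0.4 - 0.25×(-3) = -0.4 - (-0.75) = 0.35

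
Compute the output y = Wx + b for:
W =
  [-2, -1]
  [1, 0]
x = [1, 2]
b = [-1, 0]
y = [-5, 1]

Wx = [-2×1 + -1×2, 1×1 + 0×2]
   = [-4, 1]
y = Wx + b = [-4 + -1, 1 + 0] = [-5, 1]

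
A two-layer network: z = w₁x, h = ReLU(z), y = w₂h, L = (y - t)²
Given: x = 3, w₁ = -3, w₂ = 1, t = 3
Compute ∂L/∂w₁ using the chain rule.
∂L/∂w₁ = 0

Forward pass:
z = w₁x = -3×3 = -9
h = ReLU(-9) = 0
y = w₂h = 1×0 = 0

Backward pass:
∂L/∂y = 2(y - t) = 2(0 - 3) = -6
∂y/∂h = w₂ = 1
∂h/∂z = 0 (ReLU derivative)
∂z/∂w₁ = x = 3

∂L/∂w₁ = -6 × 1 × 0 × 3 = 0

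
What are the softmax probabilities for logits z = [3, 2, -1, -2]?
p = [0.7179, 0.2641, 0.0131, 0.0048]

exp(z) = [20.09, 7.389, 0.3679, 0.1353]
Sum = 27.98
p = [0.7179, 0.2641, 0.0131, 0.0048]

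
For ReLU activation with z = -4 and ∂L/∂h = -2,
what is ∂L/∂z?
∂L/∂z = 0

h = ReLU(-4) = 0
Since z < 0: ∂h/∂z = 0
∂L/∂z = ∂L/∂h · ∂h/∂z = -2 × 0 = 0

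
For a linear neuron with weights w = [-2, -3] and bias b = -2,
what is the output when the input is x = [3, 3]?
y = -17

y = (-2)(3) + (-3)(3) + -2 = -17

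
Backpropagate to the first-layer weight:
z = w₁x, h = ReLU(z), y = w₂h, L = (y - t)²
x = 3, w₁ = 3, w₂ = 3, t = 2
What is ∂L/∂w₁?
∂L/∂w₁ = 450

Forward pass:
z = w₁x = 3×3 = 9
h = ReLU(9) = 9
y = w₂h = 3×9 = 27

Backward pass:
∂L/∂y = 2(y - t) = 2(27 - 2) = 50
∂y/∂h = w₂ = 3
∂h/∂z = 1 (ReLU derivative)
∂z/∂w₁ = x = 3

∂L/∂w₁ = 50 × 3 × 1 × 3 = 450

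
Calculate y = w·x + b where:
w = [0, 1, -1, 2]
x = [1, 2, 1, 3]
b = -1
y = 6

y = (0)(1) + (1)(2) + (-1)(1) + (2)(3) + -1 = 6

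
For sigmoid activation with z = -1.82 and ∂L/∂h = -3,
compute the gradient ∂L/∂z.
∂L/∂z = -0.36

σ(-1.82) = 0.1394
σ'(-1.82) = σ(-1.82)(1 - σ(-1.82)) = 0.1394 × 0.8606 = 0.12
∂L/∂z = ∂L/∂h · σ'(z) = -3 × 0.12 = -0.36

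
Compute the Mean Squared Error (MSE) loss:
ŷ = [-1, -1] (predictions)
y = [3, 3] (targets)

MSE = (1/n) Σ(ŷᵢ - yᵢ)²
MSE = 16

MSE = (1/2)((-1-3)² + (-1-3)²) = (1/2)(16 + 16) = 16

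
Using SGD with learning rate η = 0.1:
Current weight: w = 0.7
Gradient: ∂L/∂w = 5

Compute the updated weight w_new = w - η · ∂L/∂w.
w_new = 0.2

w_new = w - η·∂L/∂w = 0.7 - 0.1×(5) = 0.7 - (0.5) = 0.2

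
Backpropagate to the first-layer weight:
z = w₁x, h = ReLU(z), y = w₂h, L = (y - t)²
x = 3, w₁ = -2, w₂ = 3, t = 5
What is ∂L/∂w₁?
∂L/∂w₁ = 0

Forward pass:
z = w₁x = -2×3 = -6
h = ReLU(-6) = 0
y = w₂h = 3×0 = 0

Backward pass:
∂L/∂y = 2(y - t) = 2(0 - 5) = -10
∂y/∂h = w₂ = 3
∂h/∂z = 0 (ReLU derivative)
∂z/∂w₁ = x = 3

∂L/∂w₁ = -10 × 3 × 0 × 3 = 0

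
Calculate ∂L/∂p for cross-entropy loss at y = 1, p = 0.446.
∂L/∂p = -2.242

∂L/∂p = -y/p + (1-y)/(1-p) = -1/0.446 + 0 = -2.242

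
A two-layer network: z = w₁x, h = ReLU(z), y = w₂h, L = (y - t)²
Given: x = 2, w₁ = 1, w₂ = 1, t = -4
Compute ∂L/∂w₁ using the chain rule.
∂L/∂w₁ = 24

Forward pass:
z = w₁x = 1×2 = 2
h = ReLU(2) = 2
y = w₂h = 1×2 = 2

Backward pass:
∂L/∂y = 2(y - t) = 2(2 - -4) = 12
∂y/∂h = w₂ = 1
∂h/∂z = 1 (ReLU derivative)
∂z/∂w₁ = x = 2

∂L/∂w₁ = 12 × 1 × 1 × 2 = 24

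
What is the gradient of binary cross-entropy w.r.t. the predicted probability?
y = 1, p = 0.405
∂L/∂p = -2.469

∂L/∂p = -y/p + (1-y)/(1-p) = -1/0.405 + 0 = -2.469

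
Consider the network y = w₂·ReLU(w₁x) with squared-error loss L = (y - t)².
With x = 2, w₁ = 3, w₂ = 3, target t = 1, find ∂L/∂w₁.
∂L/∂w₁ = 204

Forward pass:
z = w₁x = 3×2 = 6
h = ReLU(6) = 6
y = w₂h = 3×6 = 18

Backward pass:
∂L/∂y = 2(y - t) = 2(18 - 1) = 34
∂y/∂h = w₂ = 3
∂h/∂z = 1 (ReLU derivative)
∂z/∂w₁ = x = 2

∂L/∂w₁ = 34 × 3 × 1 × 2 = 204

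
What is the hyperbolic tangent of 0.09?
0.08976

tanh(0.09) = (e^(0.09) - e^(-0.09))/(e^(0.09) + e^(-0.09)) = 0.08976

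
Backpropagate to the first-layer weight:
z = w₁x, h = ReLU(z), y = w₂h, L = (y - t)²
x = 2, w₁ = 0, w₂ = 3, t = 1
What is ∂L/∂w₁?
∂L/∂w₁ = 0

Forward pass:
z = w₁x = 0×2 = 0
h = ReLU(0) = 0
y = w₂h = 3×0 = 0

Backward pass:
∂L/∂y = 2(y - t) = 2(0 - 1) = -2
∂y/∂h = w₂ = 3
∂h/∂z = 0 (ReLU derivative)
∂z/∂w₁ = x = 2

∂L/∂w₁ = -2 × 3 × 0 × 2 = 0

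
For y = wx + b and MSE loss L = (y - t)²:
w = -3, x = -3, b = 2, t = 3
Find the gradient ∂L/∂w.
∂L/∂w = -48

y = wx + b = (-3)(-3) + 2 = 11
∂L/∂y = 2(y - t) = 2(11 - 3) = 16
∂y/∂w = x = -3
∂L/∂w = ∂L/∂y · ∂y/∂w = 16 × -3 = -48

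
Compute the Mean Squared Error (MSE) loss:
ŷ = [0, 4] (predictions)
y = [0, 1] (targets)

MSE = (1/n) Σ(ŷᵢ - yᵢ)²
MSE = 4.5

MSE = (1/2)((0-0)² + (4-1)²) = (1/2)(0 + 9) = 4.5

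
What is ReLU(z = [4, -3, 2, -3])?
h = [4, 0, 2, 0]

ReLU applied element-wise: max(0,4)=4, max(0,-3)=0, max(0,2)=2, max(0,-3)=0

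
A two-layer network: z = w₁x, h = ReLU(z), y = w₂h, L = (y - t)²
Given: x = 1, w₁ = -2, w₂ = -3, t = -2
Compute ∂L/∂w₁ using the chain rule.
∂L/∂w₁ = 0

Forward pass:
z = w₁x = -2×1 = -2
h = ReLU(-2) = 0
y = w₂h = -3×0 = 0

Backward pass:
∂L/∂y = 2(y - t) = 2(0 - -2) = 4
∂y/∂h = w₂ = -3
∂h/∂z = 0 (ReLU derivative)
∂z/∂w₁ = x = 1

∂L/∂w₁ = 4 × -3 × 0 × 1 = 0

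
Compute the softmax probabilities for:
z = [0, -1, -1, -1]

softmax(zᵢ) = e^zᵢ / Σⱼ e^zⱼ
p = [0.4754, 0.1749, 0.1749, 0.1749]

exp(z) = [1, 0.3679, 0.3679, 0.3679]
Sum = 2.104
p = [0.4754, 0.1749, 0.1749, 0.1749]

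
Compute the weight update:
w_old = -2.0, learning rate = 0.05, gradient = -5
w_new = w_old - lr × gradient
w_new = -1.75

w_new = w - η·∂L/∂w = -2.0 - 0.05×(-5) = -2.0 - (-0.25) = -1.75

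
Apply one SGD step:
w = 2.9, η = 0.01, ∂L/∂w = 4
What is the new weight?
w_new = 2.86

w_new = w - η·∂L/∂w = 2.9 - 0.01×(4) = 2.9 - (0.04) = 2.86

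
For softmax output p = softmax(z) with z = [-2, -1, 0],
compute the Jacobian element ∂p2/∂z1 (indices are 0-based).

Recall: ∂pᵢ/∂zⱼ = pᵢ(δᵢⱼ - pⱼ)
∂p2/∂z1 = -0.1628

p = softmax(z) = [0.09003, 0.2447, 0.6652]
p2 = 0.6652, p1 = 0.2447

∂p2/∂z1 = -p2 × p1 = -0.6652 × 0.2447 = -0.1628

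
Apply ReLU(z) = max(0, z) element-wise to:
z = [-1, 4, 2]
h = [0, 4, 2]

ReLU applied element-wise: max(0,-1)=0, max(0,4)=4, max(0,2)=2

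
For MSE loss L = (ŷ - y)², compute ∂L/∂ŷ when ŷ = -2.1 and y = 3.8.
∂L/∂ŷ = -11.8

∂L/∂ŷ = 2(ŷ - y) = 2(-2.1 - 3.8) = 2(-5.9) = -11.8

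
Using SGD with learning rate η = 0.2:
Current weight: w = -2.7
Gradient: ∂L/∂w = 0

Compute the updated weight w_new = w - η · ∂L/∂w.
w_new = -2.7

w_new = w - η·∂L/∂w = -2.7 - 0.2×(0) = -2.7 - (0) = -2.7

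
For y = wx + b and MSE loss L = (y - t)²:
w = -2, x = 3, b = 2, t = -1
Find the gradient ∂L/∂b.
∂L/∂b = -6

y = wx + b = (-2)(3) + 2 = -4
∂L/∂y = 2(y - t) = 2(-4 - -1) = -6
∂y/∂b = 1
∂L/∂b = ∂L/∂y · ∂y/∂b = -6 × 1 = -6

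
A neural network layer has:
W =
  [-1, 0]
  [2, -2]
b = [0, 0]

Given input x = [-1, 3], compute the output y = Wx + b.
y = [1, -8]

Wx = [-1×-1 + 0×3, 2×-1 + -2×3]
   = [1, -8]
y = Wx + b = [1 + 0, -8 + 0] = [1, -8]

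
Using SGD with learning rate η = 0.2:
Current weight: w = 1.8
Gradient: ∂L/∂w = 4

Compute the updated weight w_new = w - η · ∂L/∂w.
w_new = 1

w_new = w - η·∂L/∂w = 1.8 - 0.2×(4) = 1.8 - (0.8) = 1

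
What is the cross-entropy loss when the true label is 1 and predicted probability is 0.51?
L = 0.6733

L = -1·log(0.51) - 0·log(0.49) = -log(0.51) = 0.6733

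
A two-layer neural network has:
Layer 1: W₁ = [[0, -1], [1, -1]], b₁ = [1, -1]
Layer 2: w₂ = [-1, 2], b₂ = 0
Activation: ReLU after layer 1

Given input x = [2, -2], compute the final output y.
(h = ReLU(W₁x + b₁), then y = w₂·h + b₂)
y = 3

Layer 1 pre-activation: z₁ = [3, 3]
After ReLU: h = [3, 3]
Layer 2 output: y = -1×3 + 2×3 + 0 = 3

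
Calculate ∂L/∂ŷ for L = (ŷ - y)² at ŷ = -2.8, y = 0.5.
∂L/∂ŷ = -6.6

∂L/∂ŷ = 2(ŷ - y) = 2(-2.8 - 0.5) = 2(-3.3) = -6.6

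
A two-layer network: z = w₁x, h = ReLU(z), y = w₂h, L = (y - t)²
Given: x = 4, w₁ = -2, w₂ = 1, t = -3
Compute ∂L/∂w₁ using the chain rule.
∂L/∂w₁ = 0

Forward pass:
z = w₁x = -2×4 = -8
h = ReLU(-8) = 0
y = w₂h = 1×0 = 0

Backward pass:
∂L/∂y = 2(y - t) = 2(0 - -3) = 6
∂y/∂h = w₂ = 1
∂h/∂z = 0 (ReLU derivative)
∂z/∂w₁ = x = 4

∂L/∂w₁ = 6 × 1 × 0 × 4 = 0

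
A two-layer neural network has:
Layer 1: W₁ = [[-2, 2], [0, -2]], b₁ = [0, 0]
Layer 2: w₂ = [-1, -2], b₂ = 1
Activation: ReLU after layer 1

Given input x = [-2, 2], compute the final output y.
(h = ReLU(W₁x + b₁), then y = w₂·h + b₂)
y = -7

Layer 1 pre-activation: z₁ = [8, -4]
After ReLU: h = [8, 0]
Layer 2 output: y = -1×8 + -2×0 + 1 = -7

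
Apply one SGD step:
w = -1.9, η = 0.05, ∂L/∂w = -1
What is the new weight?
w_new = -1.85

w_new = w - η·∂L/∂w = -1.9 - 0.05×(-1) = -1.9 - (-0.05) = -1.85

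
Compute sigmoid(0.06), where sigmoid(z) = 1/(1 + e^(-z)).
0.515

sigmoid(0.06) = 1/(1 + e^(-0.06)) = 1/(1 + 0.9418) = 0.515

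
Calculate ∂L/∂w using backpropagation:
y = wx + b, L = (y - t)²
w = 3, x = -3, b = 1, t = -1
∂L/∂w = 42

y = wx + b = (3)(-3) + 1 = -8
∂L/∂y = 2(y - t) = 2(-8 - -1) = -14
∂y/∂w = x = -3
∂L/∂w = ∂L/∂y · ∂y/∂w = -14 × -3 = 42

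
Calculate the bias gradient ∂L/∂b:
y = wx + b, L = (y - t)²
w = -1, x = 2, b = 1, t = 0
∂L/∂b = -2

y = wx + b = (-1)(2) + 1 = -1
∂L/∂y = 2(y - t) = 2(-1 - 0) = -2
∂y/∂b = 1
∂L/∂b = ∂L/∂y · ∂y/∂b = -2 × 1 = -2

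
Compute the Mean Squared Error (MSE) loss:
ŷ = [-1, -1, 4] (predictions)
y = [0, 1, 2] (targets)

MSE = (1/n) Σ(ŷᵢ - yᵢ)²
MSE = 3

MSE = (1/3)((-1-0)² + (-1-1)² + (4-2)²) = (1/3)(1 + 4 + 4) = 3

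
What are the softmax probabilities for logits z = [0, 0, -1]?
p = [0.4223, 0.4223, 0.1554]

exp(z) = [1, 1, 0.3679]
Sum = 2.368
p = [0.4223, 0.4223, 0.1554]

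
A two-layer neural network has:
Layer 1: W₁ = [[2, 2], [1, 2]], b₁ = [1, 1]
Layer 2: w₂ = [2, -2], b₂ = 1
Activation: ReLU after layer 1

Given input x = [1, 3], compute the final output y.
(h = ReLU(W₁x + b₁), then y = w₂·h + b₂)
y = 3

Layer 1 pre-activation: z₁ = [9, 8]
After ReLU: h = [9, 8]
Layer 2 output: y = 2×9 + -2×8 + 1 = 3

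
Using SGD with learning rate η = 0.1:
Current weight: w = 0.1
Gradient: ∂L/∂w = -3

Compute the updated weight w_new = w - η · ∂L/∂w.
w_new = 0.4

w_new = w - η·∂L/∂w = 0.1 - 0.1×(-3) = 0.1 - (-0.3) = 0.4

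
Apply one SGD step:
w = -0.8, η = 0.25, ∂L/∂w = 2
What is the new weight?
w_new = -1.3

w_new = w - η·∂L/∂w = -0.8 - 0.25×(2) = -0.8 - (0.5) = -1.3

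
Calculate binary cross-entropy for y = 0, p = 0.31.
L = 0.3711

L = -0·log(0.31) - 1·log(0.69) = -log(0.69) = 0.3711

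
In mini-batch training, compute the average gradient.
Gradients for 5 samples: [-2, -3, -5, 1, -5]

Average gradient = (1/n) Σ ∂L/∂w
Average gradient = -2.8

Average = (1/5)(-2 + -3 + -5 + 1 + -5) = -14/5 = -2.8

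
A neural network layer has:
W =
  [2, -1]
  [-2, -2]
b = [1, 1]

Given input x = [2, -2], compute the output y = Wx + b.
y = [7, 1]

Wx = [2×2 + -1×-2, -2×2 + -2×-2]
   = [6, 0]
y = Wx + b = [6 + 1, 0 + 1] = [7, 1]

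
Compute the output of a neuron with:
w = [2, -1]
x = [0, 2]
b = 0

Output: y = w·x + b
y = -2

y = (2)(0) + (-1)(2) + 0 = -2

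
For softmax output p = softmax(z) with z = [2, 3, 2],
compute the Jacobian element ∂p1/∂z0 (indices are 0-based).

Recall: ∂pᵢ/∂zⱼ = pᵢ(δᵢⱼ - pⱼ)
∂p1/∂z0 = -0.1221

p = softmax(z) = [0.2119, 0.5761, 0.2119]
p1 = 0.5761, p0 = 0.2119

∂p1/∂z0 = -p1 × p0 = -0.5761 × 0.2119 = -0.1221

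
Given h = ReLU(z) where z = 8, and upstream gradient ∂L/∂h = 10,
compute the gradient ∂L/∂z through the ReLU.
∂L/∂z = 10

h = ReLU(8) = 8
Since z > 0: ∂h/∂z = 1
∂L/∂z = ∂L/∂h · ∂h/∂z = 10 × 1 = 10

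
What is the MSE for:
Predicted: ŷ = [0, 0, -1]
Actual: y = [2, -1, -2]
MSE = 2

MSE = (1/3)((0-2)² + (0--1)² + (-1--2)²) = (1/3)(4 + 1 + 1) = 2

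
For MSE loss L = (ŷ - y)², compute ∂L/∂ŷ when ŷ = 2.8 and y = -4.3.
∂L/∂ŷ = 14.2

∂L/∂ŷ = 2(ŷ - y) = 2(2.8 - -4.3) = 2(7.1) = 14.2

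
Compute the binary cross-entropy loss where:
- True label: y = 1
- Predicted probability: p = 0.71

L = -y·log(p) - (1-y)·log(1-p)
L = 0.3425

L = -1·log(0.71) - 0·log(0.29) = -log(0.71) = 0.3425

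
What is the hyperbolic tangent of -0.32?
-0.3095

tanh(-0.32) = (e^(-0.32) - e^(0.32))/(e^(-0.32) + e^(0.32)) = -0.3095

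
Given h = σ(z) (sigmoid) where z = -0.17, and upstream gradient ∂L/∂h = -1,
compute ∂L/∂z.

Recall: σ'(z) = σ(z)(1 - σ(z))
∂L/∂z = -0.2482

σ(-0.17) = 0.4576
σ'(-0.17) = σ(-0.17)(1 - σ(-0.17)) = 0.4576 × 0.5424 = 0.2482
∂L/∂z = ∂L/∂h · σ'(z) = -1 × 0.2482 = -0.2482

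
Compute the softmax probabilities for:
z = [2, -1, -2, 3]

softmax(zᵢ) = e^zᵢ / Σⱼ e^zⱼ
p = [0.2641, 0.0131, 0.0048, 0.7179]

exp(z) = [7.389, 0.3679, 0.1353, 20.09]
Sum = 27.98
p = [0.2641, 0.0131, 0.0048, 0.7179]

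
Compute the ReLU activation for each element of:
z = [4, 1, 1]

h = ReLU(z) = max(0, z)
h = [4, 1, 1]

ReLU applied element-wise: max(0,4)=4, max(0,1)=1, max(0,1)=1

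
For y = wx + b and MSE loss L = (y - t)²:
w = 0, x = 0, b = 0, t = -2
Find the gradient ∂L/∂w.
∂L/∂w = 0

y = wx + b = (0)(0) + 0 = 0
∂L/∂y = 2(y - t) = 2(0 - -2) = 4
∂y/∂w = x = 0
∂L/∂w = ∂L/∂y · ∂y/∂w = 4 × 0 = 0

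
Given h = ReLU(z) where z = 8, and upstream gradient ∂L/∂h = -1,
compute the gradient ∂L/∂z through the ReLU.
∂L/∂z = -1

h = ReLU(8) = 8
Since z > 0: ∂h/∂z = 1
∂L/∂z = ∂L/∂h · ∂h/∂z = -1 × 1 = -1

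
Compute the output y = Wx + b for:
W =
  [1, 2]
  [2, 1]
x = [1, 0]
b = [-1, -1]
y = [0, 1]

Wx = [1×1 + 2×0, 2×1 + 1×0]
   = [1, 2]
y = Wx + b = [1 + -1, 2 + -1] = [0, 1]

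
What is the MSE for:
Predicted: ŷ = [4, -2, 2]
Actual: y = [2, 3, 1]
MSE = 10

MSE = (1/3)((4-2)² + (-2-3)² + (2-1)²) = (1/3)(4 + 25 + 1) = 10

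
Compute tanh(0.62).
0.5511

tanh(0.62) = (e^(0.62) - e^(-0.62))/(e^(0.62) + e^(-0.62)) = 0.5511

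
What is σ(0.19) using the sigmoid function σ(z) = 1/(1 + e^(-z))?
0.5474

sigmoid(0.19) = 1/(1 + e^(-0.19)) = 1/(1 + 0.827) = 0.5474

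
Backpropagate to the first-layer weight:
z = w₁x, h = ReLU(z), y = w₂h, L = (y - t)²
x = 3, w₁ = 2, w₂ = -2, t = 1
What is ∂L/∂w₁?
∂L/∂w₁ = 156

Forward pass:
z = w₁x = 2×3 = 6
h = ReLU(6) = 6
y = w₂h = -2×6 = -12

Backward pass:
∂L/∂y = 2(y - t) = 2(-12 - 1) = -26
∂y/∂h = w₂ = -2
∂h/∂z = 1 (ReLU derivative)
∂z/∂w₁ = x = 3

∂L/∂w₁ = -26 × -2 × 1 × 3 = 156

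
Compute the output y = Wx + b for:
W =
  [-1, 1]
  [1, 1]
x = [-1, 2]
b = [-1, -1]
y = [2, 0]

Wx = [-1×-1 + 1×2, 1×-1 + 1×2]
   = [3, 1]
y = Wx + b = [3 + -1, 1 + -1] = [2, 0]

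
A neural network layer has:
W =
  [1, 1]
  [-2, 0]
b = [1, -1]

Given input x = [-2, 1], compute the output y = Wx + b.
y = [0, 3]

Wx = [1×-2 + 1×1, -2×-2 + 0×1]
   = [-1, 4]
y = Wx + b = [-1 + 1, 4 + -1] = [0, 3]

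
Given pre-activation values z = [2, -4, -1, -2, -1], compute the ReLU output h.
h = [2, 0, 0, 0, 0]

ReLU applied element-wise: max(0,2)=2, max(0,-4)=0, max(0,-1)=0, max(0,-2)=0, max(0,-1)=0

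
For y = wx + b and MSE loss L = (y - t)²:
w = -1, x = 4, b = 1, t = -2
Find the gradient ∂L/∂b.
∂L/∂b = -2

y = wx + b = (-1)(4) + 1 = -3
∂L/∂y = 2(y - t) = 2(-3 - -2) = -2
∂y/∂b = 1
∂L/∂b = ∂L/∂y · ∂y/∂b = -2 × 1 = -2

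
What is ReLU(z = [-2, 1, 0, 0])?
h = [0, 1, 0, 0]

ReLU applied element-wise: max(0,-2)=0, max(0,1)=1, max(0,0)=0, max(0,0)=0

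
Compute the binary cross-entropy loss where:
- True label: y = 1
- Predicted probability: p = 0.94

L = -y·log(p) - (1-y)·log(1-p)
L = 0.06188

L = -1·log(0.94) - 0·log(0.06) = -log(0.94) = 0.06188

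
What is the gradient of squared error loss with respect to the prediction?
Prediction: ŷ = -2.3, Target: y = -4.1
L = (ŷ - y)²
∂L/∂ŷ = 3.6

∂L/∂ŷ = 2(ŷ - y) = 2(-2.3 - -4.1) = 2(1.8) = 3.6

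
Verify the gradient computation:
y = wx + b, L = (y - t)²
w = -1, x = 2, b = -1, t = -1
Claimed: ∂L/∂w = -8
Correct

y = (-1)(2) + -1 = -3
∂L/∂y = 2(y - t) = 2(-3 - -1) = -4
∂y/∂w = x = 2
∂L/∂w = -4 × 2 = -8

Claimed value: -8
Correct: The correct gradient is -8.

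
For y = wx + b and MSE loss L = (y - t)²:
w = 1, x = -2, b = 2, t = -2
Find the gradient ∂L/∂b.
∂L/∂b = 4

y = wx + b = (1)(-2) + 2 = 0
∂L/∂y = 2(y - t) = 2(0 - -2) = 4
∂y/∂b = 1
∂L/∂b = ∂L/∂y · ∂y/∂b = 4 × 1 = 4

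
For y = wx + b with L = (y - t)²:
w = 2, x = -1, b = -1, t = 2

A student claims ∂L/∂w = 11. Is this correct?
Incorrect

y = (2)(-1) + -1 = -3
∂L/∂y = 2(y - t) = 2(-3 - 2) = -10
∂y/∂w = x = -1
∂L/∂w = -10 × -1 = 10

Claimed value: 11
Incorrect: The correct gradient is 10.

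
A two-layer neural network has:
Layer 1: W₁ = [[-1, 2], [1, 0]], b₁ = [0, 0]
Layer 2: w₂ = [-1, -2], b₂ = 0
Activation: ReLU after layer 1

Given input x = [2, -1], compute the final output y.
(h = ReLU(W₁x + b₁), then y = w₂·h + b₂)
y = -4

Layer 1 pre-activation: z₁ = [-4, 2]
After ReLU: h = [0, 2]
Layer 2 output: y = -1×0 + -2×2 + 0 = -4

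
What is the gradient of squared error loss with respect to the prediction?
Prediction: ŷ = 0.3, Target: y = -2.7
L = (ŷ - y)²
∂L/∂ŷ = 6.0

∂L/∂ŷ = 2(ŷ - y) = 2(0.3 - -2.7) = 2(3.0) = 6.0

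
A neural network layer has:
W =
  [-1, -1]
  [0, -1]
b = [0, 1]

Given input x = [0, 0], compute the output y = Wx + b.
y = [0, 1]

Wx = [-1×0 + -1×0, 0×0 + -1×0]
   = [0, 0]
y = Wx + b = [0 + 0, 0 + 1] = [0, 1]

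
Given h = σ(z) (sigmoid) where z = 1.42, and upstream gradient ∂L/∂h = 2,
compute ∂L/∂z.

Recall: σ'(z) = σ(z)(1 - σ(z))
∂L/∂z = 0.3135

σ(1.42) = 0.8053
σ'(1.42) = σ(1.42)(1 - σ(1.42)) = 0.8053 × 0.1947 = 0.1568
∂L/∂z = ∂L/∂h · σ'(z) = 2 × 0.1568 = 0.3135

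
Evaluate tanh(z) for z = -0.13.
-0.1293

tanh(-0.13) = (e^(-0.13) - e^(0.13))/(e^(-0.13) + e^(0.13)) = -0.1293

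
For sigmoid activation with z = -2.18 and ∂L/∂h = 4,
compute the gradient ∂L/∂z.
∂L/∂z = 0.365

σ(-2.18) = 0.1016
σ'(-2.18) = σ(-2.18)(1 - σ(-2.18)) = 0.1016 × 0.8984 = 0.09125
∂L/∂z = ∂L/∂h · σ'(z) = 4 × 0.09125 = 0.365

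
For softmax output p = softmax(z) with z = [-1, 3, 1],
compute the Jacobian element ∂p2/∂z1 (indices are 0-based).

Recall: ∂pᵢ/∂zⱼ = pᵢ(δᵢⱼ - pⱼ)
∂p2/∂z1 = -0.1017

p = softmax(z) = [0.01588, 0.8668, 0.1173]
p2 = 0.1173, p1 = 0.8668

∂p2/∂z1 = -p2 × p1 = -0.1173 × 0.8668 = -0.1017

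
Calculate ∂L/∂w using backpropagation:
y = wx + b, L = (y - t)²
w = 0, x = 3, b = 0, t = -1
∂L/∂w = 6

y = wx + b = (0)(3) + 0 = 0
∂L/∂y = 2(y - t) = 2(0 - -1) = 2
∂y/∂w = x = 3
∂L/∂w = ∂L/∂y · ∂y/∂w = 2 × 3 = 6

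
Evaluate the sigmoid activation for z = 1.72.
0.8481

sigmoid(1.72) = 1/(1 + e^(-1.72)) = 1/(1 + 0.1791) = 0.8481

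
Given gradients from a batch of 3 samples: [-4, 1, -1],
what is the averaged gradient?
Average gradient = -1.333

Average = (1/3)(-4 + 1 + -1) = -4/3 = -1.333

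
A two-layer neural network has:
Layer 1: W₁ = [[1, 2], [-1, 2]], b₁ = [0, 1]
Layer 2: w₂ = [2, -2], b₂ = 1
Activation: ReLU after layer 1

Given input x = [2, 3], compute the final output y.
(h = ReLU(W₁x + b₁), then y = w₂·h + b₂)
y = 7

Layer 1 pre-activation: z₁ = [8, 5]
After ReLU: h = [8, 5]
Layer 2 output: y = 2×8 + -2×5 + 1 = 7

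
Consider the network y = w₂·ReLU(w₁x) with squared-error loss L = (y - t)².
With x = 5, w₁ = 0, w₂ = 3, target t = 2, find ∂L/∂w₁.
∂L/∂w₁ = 0

Forward pass:
z = w₁x = 0×5 = 0
h = ReLU(0) = 0
y = w₂h = 3×0 = 0

Backward pass:
∂L/∂y = 2(y - t) = 2(0 - 2) = -4
∂y/∂h = w₂ = 3
∂h/∂z = 0 (ReLU derivative)
∂z/∂w₁ = x = 5

∂L/∂w₁ = -4 × 3 × 0 × 5 = 0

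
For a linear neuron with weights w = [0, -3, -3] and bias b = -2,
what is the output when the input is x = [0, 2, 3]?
y = -17

y = (0)(0) + (-3)(2) + (-3)(3) + -2 = -17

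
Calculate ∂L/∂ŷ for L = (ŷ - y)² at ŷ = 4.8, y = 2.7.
∂L/∂ŷ = 4.2

∂L/∂ŷ = 2(ŷ - y) = 2(4.8 - 2.7) = 2(2.1) = 4.2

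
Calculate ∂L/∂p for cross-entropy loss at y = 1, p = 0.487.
∂L/∂p = -2.053

∂L/∂p = -y/p + (1-y)/(1-p) = -1/0.487 + 0 = -2.053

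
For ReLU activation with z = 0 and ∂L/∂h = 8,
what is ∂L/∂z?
∂L/∂z = 0

h = ReLU(0) = 0
At z = 0: ∂h/∂z = 0 (by convention)
∂L/∂z = ∂L/∂h · ∂h/∂z = 8 × 0 = 0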